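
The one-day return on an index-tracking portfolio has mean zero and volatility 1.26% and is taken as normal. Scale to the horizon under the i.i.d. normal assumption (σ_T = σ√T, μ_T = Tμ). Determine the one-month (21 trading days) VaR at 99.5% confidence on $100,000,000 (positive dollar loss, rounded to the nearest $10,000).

At 99.5%, z = 2.576.
σ_{21d} = 1.26% × √21 = 5.774%.
VaR = 2.576 × 5.774% = 14.874%.
On $100,000,000: 0.14874 × $100,000,000 = $14,874,000.

$14,870,000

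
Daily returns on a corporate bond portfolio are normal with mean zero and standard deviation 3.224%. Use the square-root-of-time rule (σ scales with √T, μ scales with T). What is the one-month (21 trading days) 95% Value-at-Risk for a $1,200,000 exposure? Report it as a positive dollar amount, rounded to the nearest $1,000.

$292,000

At 95%, z = 1.645.
σ_{21d} = 3.224% × √21 = 14.774%.
VaR = 1.645 × 14.774% = 24.303%.
On $1,200,000: 0.24303 × $1,200,000 = $291,636.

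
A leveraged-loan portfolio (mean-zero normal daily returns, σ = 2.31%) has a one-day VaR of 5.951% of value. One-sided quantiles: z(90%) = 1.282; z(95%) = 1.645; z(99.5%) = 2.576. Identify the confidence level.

99.5%

Implied z = VaR/σ = 5.951 / 2.31 = 2.576.
This matches z(99.5%) = 2.576.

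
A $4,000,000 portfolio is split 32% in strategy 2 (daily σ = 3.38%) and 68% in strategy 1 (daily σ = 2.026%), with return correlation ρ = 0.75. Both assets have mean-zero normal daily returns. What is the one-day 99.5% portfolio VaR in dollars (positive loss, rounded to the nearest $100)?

$237,300

σ_p² = 0.32²·3.38² + 0.68²·2.026² + 2·0.75·0.32·0.68·3.38·2.026 = 5.3030 (%²).
σ_p = √5.3030 = 2.303%.
At 99.5%, z = 2.576.
VaR = 2.576 × 2.303% = 5.933%; on $4,000,000 that is $237,320.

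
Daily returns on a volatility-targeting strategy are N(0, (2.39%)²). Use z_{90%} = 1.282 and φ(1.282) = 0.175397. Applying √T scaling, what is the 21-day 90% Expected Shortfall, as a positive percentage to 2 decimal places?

19.21%

σ_{21d} = 2.39% × √21 = 10.952%.
ES multiplier = φ(z)/(1−α) = 0.175397/0.1 = 1.754.
ES = 10.952% × 1.754 = 19.210%.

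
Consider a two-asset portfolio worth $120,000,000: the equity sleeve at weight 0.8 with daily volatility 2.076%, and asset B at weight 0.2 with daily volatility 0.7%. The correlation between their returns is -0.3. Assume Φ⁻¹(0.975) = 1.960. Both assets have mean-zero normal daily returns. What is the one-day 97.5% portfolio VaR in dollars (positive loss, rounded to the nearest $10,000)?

$3,820,000

σ_p² = 0.8²·2.076² + 0.2²·0.7² + 2·-0.3·0.8·0.2·2.076·0.7 = 2.6383 (%²).
σ_p = √2.6383 = 1.624%.
VaR = 1.960 × 1.624% = 3.183%; on $120,000,000 that is $3,819,600.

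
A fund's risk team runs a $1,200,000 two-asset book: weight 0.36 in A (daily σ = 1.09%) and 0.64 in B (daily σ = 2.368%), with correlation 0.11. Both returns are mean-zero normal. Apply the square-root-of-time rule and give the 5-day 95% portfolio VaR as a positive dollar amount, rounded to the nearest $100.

$70,900

σ_p = √(0.36²·1.09² + 0.64²·2.368² + 2·0.11·0.36·0.64·1.09·2.368) = 1.607%.
σ_{5d} = 1.607% × √5 = 3.593%.
z(95%) = 1.645.
VaR = 1.645 × 3.593% = 5.910%; on $1,200,000 that is $70,920.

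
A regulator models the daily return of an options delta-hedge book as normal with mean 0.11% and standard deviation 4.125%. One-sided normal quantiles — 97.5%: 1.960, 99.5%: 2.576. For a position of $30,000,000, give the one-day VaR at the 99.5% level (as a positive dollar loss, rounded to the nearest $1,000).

$3,155,000

VaR = −μ + z·σ = −(0.11%) + 2.576 × 4.125% = 10.516%.
On $30,000,000: 0.10516 × $30,000,000 = $3,154,800.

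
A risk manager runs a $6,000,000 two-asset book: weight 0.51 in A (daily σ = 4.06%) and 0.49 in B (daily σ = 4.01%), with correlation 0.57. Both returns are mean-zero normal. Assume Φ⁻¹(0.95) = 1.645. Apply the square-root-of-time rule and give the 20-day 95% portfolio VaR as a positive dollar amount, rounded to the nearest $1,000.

$1,578,000

σ_p = √(0.51²·4.06² + 0.49²·4.01² + 2·0.57·0.51·0.49·4.06·4.01) = 3.576%.
σ_{20d} = 3.576% × √20 = 15.992%.
VaR = 1.645 × 15.992% = 26.307%; on $6,000,000 that is $1,578,420.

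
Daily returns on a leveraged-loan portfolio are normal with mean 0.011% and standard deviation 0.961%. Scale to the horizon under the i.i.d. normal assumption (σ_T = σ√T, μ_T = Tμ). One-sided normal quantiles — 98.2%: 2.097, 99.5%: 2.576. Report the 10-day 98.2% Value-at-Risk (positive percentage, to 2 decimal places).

6.26%

σ_{10d} = 0.961% × √10 = 3.039%; μ_{10d} = 10 × 0.011% = 0.110%.
VaR = −(0.110%) + 2.097 × 3.039% = 6.263%.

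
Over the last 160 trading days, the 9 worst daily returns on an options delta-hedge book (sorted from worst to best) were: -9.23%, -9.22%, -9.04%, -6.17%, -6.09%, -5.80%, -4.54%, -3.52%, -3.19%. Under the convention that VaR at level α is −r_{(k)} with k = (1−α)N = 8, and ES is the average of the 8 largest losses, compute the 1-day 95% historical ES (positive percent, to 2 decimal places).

The 8 worst returns sum to -53.61%.
ES = −(-53.61%) / 8 = 6.70125% ≈ 6.70%.

6.70%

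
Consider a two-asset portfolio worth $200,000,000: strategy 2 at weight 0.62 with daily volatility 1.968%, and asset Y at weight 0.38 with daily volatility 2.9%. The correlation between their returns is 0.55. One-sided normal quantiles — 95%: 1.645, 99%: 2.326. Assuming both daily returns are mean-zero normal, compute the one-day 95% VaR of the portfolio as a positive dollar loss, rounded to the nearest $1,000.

$6,728,000

σ_p² = 0.62²·1.968² + 0.38²·2.9² + 2·0.55·0.62·0.38·1.968·2.9 = 4.1823 (%²).
σ_p = √4.1823 = 2.045%.
VaR = 1.645 × 2.045% = 3.364%; on $200,000,000 that is $6,728,000.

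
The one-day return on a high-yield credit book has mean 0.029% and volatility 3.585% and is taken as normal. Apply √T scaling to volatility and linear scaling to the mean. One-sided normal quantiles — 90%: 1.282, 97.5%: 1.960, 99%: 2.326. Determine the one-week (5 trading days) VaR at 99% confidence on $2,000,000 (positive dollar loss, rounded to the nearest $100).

$370,000

σ_{5d} = 3.585% × √5 = 8.016%; μ_{5d} = 5 × 0.029% = 0.145%.
VaR = −(0.145%) + 2.326 × 8.016% = 18.500%.
On $2,000,000: 0.18500 × $2,000,000 = $370,000.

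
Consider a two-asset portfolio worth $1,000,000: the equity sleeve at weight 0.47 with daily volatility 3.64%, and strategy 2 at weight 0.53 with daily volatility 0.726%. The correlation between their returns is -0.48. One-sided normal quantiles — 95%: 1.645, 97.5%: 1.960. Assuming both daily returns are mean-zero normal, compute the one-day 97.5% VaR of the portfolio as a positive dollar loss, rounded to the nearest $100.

$30,600

σ_p² = 0.47²·3.64² + 0.53²·0.726² + 2·-0.48·0.47·0.53·3.64·0.726 = 2.4429 (%²).
σ_p = √2.4429 = 1.563%.
VaR = 1.960 × 1.563% = 3.063%; on $1,000,000 that is $30,630.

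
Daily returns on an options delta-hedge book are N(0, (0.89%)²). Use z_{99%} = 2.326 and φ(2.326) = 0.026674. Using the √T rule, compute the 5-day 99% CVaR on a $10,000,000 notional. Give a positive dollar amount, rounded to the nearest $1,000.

σ_{5d} = 0.89% × √5 = 1.990%.
ES multiplier = φ(z)/(1−α) = 0.026674/0.01 = 2.667.
ES = 1.990% × 2.667 = 5.307%; on $10,000,000: $530,700.

$531,000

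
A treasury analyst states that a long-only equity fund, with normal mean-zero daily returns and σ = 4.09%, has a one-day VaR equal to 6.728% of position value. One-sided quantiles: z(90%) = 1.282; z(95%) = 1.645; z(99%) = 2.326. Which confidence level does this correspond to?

95%

Implied z = VaR/σ = 6.728 / 4.09 = 1.645.
This matches z(95%) = 1.645.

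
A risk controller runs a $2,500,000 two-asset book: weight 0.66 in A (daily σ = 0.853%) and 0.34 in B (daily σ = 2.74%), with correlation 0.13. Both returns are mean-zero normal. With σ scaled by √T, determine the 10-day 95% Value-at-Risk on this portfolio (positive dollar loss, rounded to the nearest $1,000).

σ_p = √(0.66²·0.853² + 0.34²·2.74² + 2·0.13·0.66·0.34·0.853·2.74) = 1.149%.
σ_{10d} = 1.149% × √10 = 3.633%.
z(95%) = 1.645.
VaR = 1.645 × 3.633% = 5.976%; on $2,500,000 that is $149,400.

$149,000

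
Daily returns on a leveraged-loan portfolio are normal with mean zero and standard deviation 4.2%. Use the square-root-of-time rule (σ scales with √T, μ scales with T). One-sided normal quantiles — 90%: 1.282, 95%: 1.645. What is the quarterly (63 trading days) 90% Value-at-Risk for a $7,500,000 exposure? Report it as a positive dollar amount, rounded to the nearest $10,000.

σ_{63d} = 4.2% × √63 = 33.336%.
VaR = 1.282 × 33.336% = 42.737%.
On $7,500,000: 0.42737 × $7,500,000 = $3,205,275.

$3,210,000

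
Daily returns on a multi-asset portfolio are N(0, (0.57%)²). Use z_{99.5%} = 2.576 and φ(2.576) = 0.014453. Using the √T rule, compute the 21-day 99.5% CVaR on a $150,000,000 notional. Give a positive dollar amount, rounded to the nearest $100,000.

σ_{21d} = 0.57% × √21 = 2.612%.
ES multiplier = φ(z)/(1−α) = 0.014453/0.005 = 2.891.
ES = 2.612% × 2.891 = 7.551%; on $150,000,000: $11,326,500.

$11,300,000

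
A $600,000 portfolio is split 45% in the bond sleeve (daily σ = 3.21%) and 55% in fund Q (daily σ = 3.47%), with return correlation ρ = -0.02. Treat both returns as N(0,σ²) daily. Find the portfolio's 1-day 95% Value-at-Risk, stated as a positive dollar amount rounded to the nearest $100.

σ_p² = 0.45²·3.21² + 0.55²·3.47² + 2·-0.02·0.45·0.55·3.21·3.47 = 5.6187 (%²).
σ_p = √5.6187 = 2.370%.
At 95%, z = 1.645.
VaR = 1.645 × 2.370% = 3.899%; on $600,000 that is $23,394.

$23,400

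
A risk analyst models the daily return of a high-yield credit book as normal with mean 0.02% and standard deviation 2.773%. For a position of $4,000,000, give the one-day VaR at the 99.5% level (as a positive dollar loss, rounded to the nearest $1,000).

At 99.5% one-sided, z = 2.576.
VaR = −μ + z·σ = −(0.02%) + 2.576 × 2.773% = 7.123%.
On $4,000,000: 0.07123 × $4,000,000 = $284,920.

$285,000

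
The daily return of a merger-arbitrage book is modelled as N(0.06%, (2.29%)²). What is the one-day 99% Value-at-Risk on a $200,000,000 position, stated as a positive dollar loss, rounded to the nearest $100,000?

$10,500,000

At 99% one-sided, z = 2.326.
VaR = −μ + z·σ = −(0.06%) + 2.326 × 2.29% = 5.267%.
On $200,000,000: 0.05267 × $200,000,000 = $10,534,000.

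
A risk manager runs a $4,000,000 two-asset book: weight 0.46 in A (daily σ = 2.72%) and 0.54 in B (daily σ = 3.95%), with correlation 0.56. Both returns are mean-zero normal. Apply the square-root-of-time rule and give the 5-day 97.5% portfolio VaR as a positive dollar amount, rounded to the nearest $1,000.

σ_p = √(0.46²·2.72² + 0.54²·3.95² + 2·0.56·0.46·0.54·2.72·3.95) = 3.017%.
σ_{5d} = 3.017% × √5 = 6.746%.
z(97.5%) = 1.960.
VaR = 1.960 × 6.746% = 13.222%; on $4,000,000 that is $528,880.

$529,000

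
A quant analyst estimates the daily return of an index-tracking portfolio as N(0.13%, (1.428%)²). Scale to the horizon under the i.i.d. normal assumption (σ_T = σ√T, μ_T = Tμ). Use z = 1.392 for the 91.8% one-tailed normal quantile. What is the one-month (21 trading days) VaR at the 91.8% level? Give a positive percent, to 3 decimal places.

σ_{21d} = 1.428% × √21 = 6.544%; μ_{21d} = 21 × 0.13% = 2.730%.
VaR = −(2.730%) + 1.392 × 6.544% = 6.379%.

6.379%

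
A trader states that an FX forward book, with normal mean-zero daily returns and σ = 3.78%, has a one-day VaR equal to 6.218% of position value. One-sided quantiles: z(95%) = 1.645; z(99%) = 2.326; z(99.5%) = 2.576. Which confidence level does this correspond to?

Implied z = VaR/σ = 6.218 / 3.78 = 1.645.
This matches z(95%) = 1.645.

95%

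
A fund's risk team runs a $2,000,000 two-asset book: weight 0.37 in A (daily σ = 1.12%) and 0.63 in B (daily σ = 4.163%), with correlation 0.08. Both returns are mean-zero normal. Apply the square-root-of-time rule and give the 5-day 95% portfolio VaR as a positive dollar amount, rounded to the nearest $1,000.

$198,000

σ_p = √(0.37²·1.12² + 0.63²·4.163² + 2·0.08·0.37·0.63·1.12·4.163) = 2.688%.
σ_{5d} = 2.688% × √5 = 6.011%.
z(95%) = 1.645.
VaR = 1.645 × 6.011% = 9.888%; on $2,000,000 that is $197,760.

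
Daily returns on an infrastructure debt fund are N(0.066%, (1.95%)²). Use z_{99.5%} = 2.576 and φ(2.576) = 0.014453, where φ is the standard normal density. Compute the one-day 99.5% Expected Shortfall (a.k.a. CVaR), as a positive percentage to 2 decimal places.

Tail multiplier: φ(z)/(1−α) = 0.014453 / 0.005 = 2.891.
ES = −(0.066%) + 1.95% × 2.891 = 5.571%.

5.57%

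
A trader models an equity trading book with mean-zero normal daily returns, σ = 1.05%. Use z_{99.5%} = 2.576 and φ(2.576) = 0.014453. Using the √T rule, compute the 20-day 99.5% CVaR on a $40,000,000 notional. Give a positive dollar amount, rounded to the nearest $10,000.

$5,430,000

σ_{20d} = 1.05% × √20 = 4.696%.
ES multiplier = φ(z)/(1−α) = 0.014453/0.005 = 2.891.
ES = 4.696% × 2.891 = 13.576%; on $40,000,000: $5,430,400.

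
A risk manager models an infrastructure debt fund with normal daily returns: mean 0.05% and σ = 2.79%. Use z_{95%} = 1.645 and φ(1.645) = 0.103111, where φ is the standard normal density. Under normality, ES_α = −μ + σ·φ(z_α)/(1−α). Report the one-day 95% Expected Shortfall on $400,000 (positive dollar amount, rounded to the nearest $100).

Tail multiplier: φ(z)/(1−α) = 0.103111 / 0.05 = 2.062.
ES = −(0.05%) + 2.79% × 2.062 = 5.703%.
On $400,000: 0.05703 × $400,000 = $22,812.

$22,800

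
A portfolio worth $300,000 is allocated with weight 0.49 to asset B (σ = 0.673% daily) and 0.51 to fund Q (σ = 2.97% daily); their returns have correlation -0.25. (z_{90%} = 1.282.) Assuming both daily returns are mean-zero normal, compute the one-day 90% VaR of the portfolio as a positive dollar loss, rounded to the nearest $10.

σ_p² = 0.49²·0.673² + 0.51²·2.97² + 2·-0.25·0.49·0.51·0.673·2.97 = 2.1533 (%²).
σ_p = √2.1533 = 1.467%.
VaR = 1.282 × 1.467% = 1.881%; on $300,000 that is $5,643.

$5,640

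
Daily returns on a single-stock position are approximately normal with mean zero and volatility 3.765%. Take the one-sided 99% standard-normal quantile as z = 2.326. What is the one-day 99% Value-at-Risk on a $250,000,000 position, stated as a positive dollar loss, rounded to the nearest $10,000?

VaR = z·σ = 2.326 × 3.765% = 8.757%.
On $250,000,000: 0.08757 × $250,000,000 = $21,892,500.

$21,890,000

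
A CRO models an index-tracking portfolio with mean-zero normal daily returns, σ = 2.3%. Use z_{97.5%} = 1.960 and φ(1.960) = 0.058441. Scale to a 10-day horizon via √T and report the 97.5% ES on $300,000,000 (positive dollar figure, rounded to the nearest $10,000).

$51,010,000

σ_{10d} = 2.3% × √10 = 7.273%.
ES multiplier = φ(z)/(1−α) = 0.058441/0.025 = 2.338.
ES = 7.273% × 2.338 = 17.004%; on $300,000,000: $51,012,000.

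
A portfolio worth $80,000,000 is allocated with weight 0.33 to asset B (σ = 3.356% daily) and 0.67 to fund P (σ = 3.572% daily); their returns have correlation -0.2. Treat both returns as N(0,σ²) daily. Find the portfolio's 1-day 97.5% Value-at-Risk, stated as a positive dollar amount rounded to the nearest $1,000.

$3,807,000

σ_p² = 0.33²·3.356² + 0.67²·3.572² + 2·-0.2·0.33·0.67·3.356·3.572 = 5.8939 (%²).
σ_p = √5.8939 = 2.428%.
At 97.5%, z = 1.960.
VaR = 1.960 × 2.428% = 4.759%; on $80,000,000 that is $3,807,200.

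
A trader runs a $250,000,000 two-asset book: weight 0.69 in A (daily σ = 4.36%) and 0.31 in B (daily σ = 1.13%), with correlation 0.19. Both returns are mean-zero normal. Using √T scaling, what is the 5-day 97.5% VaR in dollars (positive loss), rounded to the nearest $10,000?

$33,900,000

σ_p = √(0.69²·4.36² + 0.31²·1.13² + 2·0.19·0.69·0.31·4.36·1.13) = 3.094%.
σ_{5d} = 3.094% × √5 = 6.918%.
z(97.5%) = 1.960.
VaR = 1.960 × 6.918% = 13.559%; on $250,000,000 that is $33,897,500.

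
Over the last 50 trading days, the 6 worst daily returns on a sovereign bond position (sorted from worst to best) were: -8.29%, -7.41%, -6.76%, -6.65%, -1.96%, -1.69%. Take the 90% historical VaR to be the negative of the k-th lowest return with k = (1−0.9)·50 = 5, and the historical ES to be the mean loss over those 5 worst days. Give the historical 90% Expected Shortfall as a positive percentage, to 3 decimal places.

6.214%

The 5 worst returns sum to -31.07%.
ES = −(-31.07%) / 5 = 6.214%.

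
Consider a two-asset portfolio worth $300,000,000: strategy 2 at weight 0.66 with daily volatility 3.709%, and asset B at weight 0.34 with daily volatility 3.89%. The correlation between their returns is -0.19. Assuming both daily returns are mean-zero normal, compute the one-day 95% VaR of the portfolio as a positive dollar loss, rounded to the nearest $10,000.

σ_p² = 0.66²·3.709² + 0.34²·3.89² + 2·-0.19·0.66·0.34·3.709·3.89 = 6.5114 (%²).
σ_p = √6.5114 = 2.552%.
At 95%, z = 1.645.
VaR = 1.645 × 2.552% = 4.198%; on $300,000,000 that is $12,594,000.

$12,590,000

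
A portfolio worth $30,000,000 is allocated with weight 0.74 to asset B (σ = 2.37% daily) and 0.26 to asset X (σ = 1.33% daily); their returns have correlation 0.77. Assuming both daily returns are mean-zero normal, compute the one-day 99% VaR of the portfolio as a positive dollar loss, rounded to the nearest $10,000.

$1,420,000

σ_p² = 0.74²·2.37² + 0.26²·1.33² + 2·0.77·0.74·0.26·2.37·1.33 = 4.1293 (%²).
σ_p = √4.1293 = 2.032%.
At 99%, z = 2.326.
VaR = 2.326 × 2.032% = 4.726%; on $30,000,000 that is $1,417,800.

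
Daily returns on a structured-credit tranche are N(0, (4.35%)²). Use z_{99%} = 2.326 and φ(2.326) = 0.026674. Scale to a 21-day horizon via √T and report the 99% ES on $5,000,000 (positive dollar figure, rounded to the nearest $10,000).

σ_{21d} = 4.35% × √21 = 19.934%.
ES multiplier = φ(z)/(1−α) = 0.026674/0.01 = 2.667.
ES = 19.934% × 2.667 = 53.164%; on $5,000,000: $2,658,200.

$2,660,000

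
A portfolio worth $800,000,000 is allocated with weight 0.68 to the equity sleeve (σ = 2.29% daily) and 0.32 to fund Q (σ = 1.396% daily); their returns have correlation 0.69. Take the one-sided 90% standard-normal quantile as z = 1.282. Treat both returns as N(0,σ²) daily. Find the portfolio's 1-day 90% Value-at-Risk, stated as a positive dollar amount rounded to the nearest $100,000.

σ_p² = 0.68²·2.29² + 0.32²·1.396² + 2·0.69·0.68·0.32·2.29·1.396 = 3.5844 (%²).
σ_p = √3.5844 = 1.893%.
VaR = 1.282 × 1.893% = 2.427%; on $800,000,000 that is $19,416,000.

$19,400,000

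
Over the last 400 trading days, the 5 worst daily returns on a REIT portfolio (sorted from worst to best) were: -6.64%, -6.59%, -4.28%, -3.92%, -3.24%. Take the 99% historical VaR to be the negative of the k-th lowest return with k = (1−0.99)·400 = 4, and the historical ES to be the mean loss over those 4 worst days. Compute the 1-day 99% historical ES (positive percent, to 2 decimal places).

The 4 worst returns sum to -21.43%.
ES = −(-21.43%) / 4 = 5.3575% ≈ 5.36%.

5.36%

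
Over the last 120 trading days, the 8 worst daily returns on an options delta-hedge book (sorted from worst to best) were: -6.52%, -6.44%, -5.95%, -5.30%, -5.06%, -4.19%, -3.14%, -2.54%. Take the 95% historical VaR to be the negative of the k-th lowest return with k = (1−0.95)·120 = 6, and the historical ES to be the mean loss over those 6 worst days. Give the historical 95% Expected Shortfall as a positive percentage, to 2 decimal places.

The 6 worst returns sum to -33.46%.
ES = −(-33.46%) / 6 = 5.5766…% ≈ 5.58%.

5.58%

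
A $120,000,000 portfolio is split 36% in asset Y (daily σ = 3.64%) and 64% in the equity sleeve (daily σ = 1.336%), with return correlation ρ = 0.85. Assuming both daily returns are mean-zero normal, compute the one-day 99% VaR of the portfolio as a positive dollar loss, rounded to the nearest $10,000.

$5,820,000

σ_p² = 0.36²·3.64² + 0.64²·1.336² + 2·0.85·0.36·0.64·3.64·1.336 = 4.3530 (%²).
σ_p = √4.3530 = 2.086%.
At 99%, z = 2.326.
VaR = 2.326 × 2.086% = 4.852%; on $120,000,000 that is $5,822,400.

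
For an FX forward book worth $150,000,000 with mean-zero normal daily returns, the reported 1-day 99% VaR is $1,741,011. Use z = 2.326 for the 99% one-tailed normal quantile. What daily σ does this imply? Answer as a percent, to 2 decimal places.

0.50%

VaR as a fraction: $1,741,011 / $150,000,000 = 1.161%.
σ = VaR / z = 1.161% / 2.326 = 0.499%.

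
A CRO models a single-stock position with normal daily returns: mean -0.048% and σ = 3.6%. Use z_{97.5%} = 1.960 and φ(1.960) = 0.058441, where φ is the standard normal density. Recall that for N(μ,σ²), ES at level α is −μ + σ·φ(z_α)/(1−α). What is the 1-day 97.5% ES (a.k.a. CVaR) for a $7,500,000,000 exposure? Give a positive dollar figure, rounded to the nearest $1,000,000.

$635,000,000

Tail multiplier: φ(z)/(1−α) = 0.058441 / 0.025 = 2.338.
ES = −(-0.048%) + 3.6% × 2.338 = 8.465%.
On $7,500,000,000: 0.08465 × $7,500,000,000 = $634,875,000.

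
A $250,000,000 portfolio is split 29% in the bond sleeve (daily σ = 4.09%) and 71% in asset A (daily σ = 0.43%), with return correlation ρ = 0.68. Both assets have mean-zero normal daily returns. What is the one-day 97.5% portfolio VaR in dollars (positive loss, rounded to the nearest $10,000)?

$6,920,000

σ_p² = 0.29²·4.09² + 0.71²·0.43² + 2·0.68·0.29·0.71·4.09·0.43 = 1.9925 (%²).
σ_p = √1.9925 = 1.412%.
At 97.5%, z = 1.960.
VaR = 1.960 × 1.412% = 2.768%; on $250,000,000 that is $6,920,000.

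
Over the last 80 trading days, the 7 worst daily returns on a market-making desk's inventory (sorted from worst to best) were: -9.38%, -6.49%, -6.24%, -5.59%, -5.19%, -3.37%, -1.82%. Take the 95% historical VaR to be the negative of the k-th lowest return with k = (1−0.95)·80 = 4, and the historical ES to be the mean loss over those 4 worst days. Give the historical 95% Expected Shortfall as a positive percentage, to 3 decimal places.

6.925%

The 4 worst returns sum to -27.70%.
ES = −(-27.70%) / 4 = 6.925%.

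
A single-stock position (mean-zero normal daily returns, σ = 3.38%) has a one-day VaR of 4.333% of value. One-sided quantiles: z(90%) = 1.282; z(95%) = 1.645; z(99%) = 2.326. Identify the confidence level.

Implied z = VaR/σ = 4.333 / 3.38 = 1.282.
This matches z(90%) = 1.282.

90%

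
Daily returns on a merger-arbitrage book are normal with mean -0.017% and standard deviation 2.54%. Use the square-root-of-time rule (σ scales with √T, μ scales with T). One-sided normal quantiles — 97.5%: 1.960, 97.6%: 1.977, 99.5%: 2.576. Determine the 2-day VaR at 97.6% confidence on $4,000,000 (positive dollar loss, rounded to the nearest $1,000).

$285,000

σ_{2d} = 2.54% × √2 = 3.592%; μ_{2d} = 2 × -0.017% = -0.034%.
VaR = −(-0.034%) + 1.977 × 3.592% = 7.135%.
On $4,000,000: 0.07135 × $4,000,000 = $285,400.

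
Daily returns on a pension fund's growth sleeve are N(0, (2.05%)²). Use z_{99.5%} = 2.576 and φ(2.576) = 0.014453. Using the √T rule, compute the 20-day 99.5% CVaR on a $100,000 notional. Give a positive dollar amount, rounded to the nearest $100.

$26,500

σ_{20d} = 2.05% × √20 = 9.168%.
ES multiplier = φ(z)/(1−α) = 0.014453/0.005 = 2.891.
ES = 9.168% × 2.891 = 26.505%; on $100,000: $26,505.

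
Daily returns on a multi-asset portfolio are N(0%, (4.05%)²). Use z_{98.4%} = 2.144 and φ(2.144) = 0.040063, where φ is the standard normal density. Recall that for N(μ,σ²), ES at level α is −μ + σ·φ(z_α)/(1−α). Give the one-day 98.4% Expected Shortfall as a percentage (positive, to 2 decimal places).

Tail multiplier: φ(z)/(1−α) = 0.040063 / 0.016 = 2.504.
ES = 4.05% × 2.504 = 10.141%.

10.14%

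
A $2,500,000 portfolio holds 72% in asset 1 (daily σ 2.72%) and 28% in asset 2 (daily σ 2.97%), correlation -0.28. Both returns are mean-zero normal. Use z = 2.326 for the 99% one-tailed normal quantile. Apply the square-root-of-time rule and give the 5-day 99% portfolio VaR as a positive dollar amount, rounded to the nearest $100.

$247,200

σ_p = √(0.72²·2.72² + 0.28²·2.97² + 2·-0.28·0.72·0.28·2.72·2.97) = 1.901%.
σ_{5d} = 1.901% × √5 = 4.251%.
VaR = 2.326 × 4.251% = 9.888%; on $2,500,000 that is $247,200.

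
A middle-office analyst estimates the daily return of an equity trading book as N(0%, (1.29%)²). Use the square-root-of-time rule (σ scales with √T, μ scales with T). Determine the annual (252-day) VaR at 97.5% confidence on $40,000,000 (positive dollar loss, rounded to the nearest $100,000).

$16,100,000

At 97.5%, z = 1.960.
σ_{252d} = 1.29% × √252 = 20.478%.
VaR = 1.960 × 20.478% = 40.137%.
On $40,000,000: 0.40137 × $40,000,000 = $16,054,800.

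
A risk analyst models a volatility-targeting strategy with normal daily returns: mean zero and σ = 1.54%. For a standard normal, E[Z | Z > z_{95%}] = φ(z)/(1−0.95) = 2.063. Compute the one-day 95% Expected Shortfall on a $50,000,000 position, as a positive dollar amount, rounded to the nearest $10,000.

ES = 1.54% × 2.063 = 3.177%.
On $50,000,000: 0.03177 × $50,000,000 = $1,588,500.

$1,590,000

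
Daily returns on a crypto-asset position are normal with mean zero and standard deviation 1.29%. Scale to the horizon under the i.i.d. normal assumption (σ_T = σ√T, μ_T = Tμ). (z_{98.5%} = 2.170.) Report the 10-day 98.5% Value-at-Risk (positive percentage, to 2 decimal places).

8.85%

σ_{10d} = 1.29% × √10 = 4.079%.
VaR = 2.170 × 4.079% = 8.851%.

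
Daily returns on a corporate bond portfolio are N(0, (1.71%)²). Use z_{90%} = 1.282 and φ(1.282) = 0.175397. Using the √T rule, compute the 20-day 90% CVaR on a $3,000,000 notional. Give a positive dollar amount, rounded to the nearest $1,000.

$402,000

σ_{20d} = 1.71% × √20 = 7.647%.
ES multiplier = φ(z)/(1−α) = 0.175397/0.1 = 1.754.
ES = 7.647% × 1.754 = 13.413%; on $3,000,000: $402,390.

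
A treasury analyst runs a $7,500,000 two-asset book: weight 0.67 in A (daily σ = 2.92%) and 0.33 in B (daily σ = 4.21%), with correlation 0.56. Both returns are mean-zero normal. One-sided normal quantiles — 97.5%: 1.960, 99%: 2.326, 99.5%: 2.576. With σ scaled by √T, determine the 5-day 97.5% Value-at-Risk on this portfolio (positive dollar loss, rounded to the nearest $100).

$975,200

σ_p = √(0.67²·2.92² + 0.33²·4.21² + 2·0.56·0.67·0.33·2.92·4.21) = 2.967%.
σ_{5d} = 2.967% × √5 = 6.634%.
VaR = 1.960 × 6.634% = 13.003%; on $7,500,000 that is $975,225.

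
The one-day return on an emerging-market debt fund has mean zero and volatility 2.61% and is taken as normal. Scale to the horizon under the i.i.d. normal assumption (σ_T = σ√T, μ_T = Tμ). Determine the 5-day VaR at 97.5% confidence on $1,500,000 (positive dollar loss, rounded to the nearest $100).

At 97.5%, z = 1.960.
σ_{5d} = 2.61% × √5 = 5.836%.
VaR = 1.960 × 5.836% = 11.439%.
On $1,500,000: 0.11439 × $1,500,000 = $171,585.

$171,600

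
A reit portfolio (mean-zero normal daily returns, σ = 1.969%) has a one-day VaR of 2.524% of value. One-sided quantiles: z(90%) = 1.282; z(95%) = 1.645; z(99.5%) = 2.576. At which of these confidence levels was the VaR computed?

Implied z = VaR/σ = 2.524 / 1.969 = 1.282.
This matches z(90%) = 1.282.

90%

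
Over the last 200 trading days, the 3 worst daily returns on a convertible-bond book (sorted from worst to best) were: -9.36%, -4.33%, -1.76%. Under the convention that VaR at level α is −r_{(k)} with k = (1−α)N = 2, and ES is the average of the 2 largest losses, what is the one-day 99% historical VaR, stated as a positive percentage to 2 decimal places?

4.33%

k = 2; the 2nd lowest return is -4.33%, so VaR = 4.33%.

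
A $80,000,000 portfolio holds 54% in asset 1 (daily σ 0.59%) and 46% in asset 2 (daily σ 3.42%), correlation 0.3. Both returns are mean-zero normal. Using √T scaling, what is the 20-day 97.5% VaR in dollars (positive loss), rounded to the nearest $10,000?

$11,890,000

σ_p = √(0.54²·0.59² + 0.46²·3.42² + 2·0.3·0.54·0.46·0.59·3.42) = 1.696%.
σ_{20d} = 1.696% × √20 = 7.585%.
z(97.5%) = 1.960.
VaR = 1.960 × 7.585% = 14.867%; on $80,000,000 that is $11,893,600.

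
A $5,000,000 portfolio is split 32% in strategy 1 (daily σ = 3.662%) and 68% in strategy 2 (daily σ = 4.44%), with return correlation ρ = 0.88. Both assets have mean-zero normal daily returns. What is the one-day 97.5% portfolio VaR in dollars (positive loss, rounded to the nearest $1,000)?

σ_p² = 0.32²·3.662² + 0.68²·4.44² + 2·0.88·0.32·0.68·3.662·4.44 = 16.7157 (%²).
σ_p = √16.7157 = 4.088%.
At 97.5%, z = 1.960.
VaR = 1.960 × 4.088% = 8.012%; on $5,000,000 that is $400,600.

$401,000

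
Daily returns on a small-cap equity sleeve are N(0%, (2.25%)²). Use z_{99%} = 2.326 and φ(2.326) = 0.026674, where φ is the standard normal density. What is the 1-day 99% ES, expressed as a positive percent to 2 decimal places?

6.00%

Tail multiplier: φ(z)/(1−α) = 0.026674 / 0.01 = 2.667.
ES = 2.25% × 2.667 = 6.001%.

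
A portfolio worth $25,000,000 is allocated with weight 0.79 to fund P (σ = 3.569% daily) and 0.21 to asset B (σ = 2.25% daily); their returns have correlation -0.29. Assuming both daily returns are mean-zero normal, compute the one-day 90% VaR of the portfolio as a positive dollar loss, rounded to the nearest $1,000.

$872,000

σ_p² = 0.79²·3.569² + 0.21²·2.25² + 2·-0.29·0.79·0.21·3.569·2.25 = 7.4002 (%²).
σ_p = √7.4002 = 2.720%.
At 90%, z = 1.282.
VaR = 1.282 × 2.720% = 3.487%; on $25,000,000 that is $871,750.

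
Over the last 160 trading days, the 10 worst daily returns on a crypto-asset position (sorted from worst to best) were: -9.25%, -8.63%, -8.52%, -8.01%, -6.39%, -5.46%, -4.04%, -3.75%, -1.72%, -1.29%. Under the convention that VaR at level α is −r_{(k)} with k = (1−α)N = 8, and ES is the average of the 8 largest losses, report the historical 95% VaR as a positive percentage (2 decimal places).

3.75%

k = 8; the 8th lowest return is -3.75%, so VaR = 3.75%.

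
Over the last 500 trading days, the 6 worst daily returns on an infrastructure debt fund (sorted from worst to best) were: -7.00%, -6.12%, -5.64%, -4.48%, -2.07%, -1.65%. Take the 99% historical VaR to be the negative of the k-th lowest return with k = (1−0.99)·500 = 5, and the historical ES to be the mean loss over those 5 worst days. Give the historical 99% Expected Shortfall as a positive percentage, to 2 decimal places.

The 5 worst returns sum to -25.31%.
ES = −(-25.31%) / 5 = 5.062% ≈ 5.06%.

5.06%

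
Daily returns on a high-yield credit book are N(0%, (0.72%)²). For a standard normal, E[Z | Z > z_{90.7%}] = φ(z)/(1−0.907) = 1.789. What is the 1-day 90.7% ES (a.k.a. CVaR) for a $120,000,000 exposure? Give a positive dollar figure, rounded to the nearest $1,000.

$1,546,000

ES = 0.72% × 1.789 = 1.288%.
On $120,000,000: 0.01288 × $120,000,000 = $1,545,600.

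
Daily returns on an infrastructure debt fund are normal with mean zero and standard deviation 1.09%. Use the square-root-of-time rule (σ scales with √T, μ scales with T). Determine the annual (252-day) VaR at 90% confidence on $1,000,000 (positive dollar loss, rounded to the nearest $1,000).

$222,000

At 90%, z = 1.282.
σ_{252d} = 1.09% × √252 = 17.303%.
VaR = 1.282 × 17.303% = 22.182%.
On $1,000,000: 0.22182 × $1,000,000 = $221,820.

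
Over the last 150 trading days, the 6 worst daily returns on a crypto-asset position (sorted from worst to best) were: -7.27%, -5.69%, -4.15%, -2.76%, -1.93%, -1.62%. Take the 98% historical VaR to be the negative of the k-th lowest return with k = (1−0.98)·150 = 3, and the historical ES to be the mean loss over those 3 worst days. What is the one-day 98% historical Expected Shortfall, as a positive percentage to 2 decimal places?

The 3 worst returns sum to -17.11%.
ES = −(-17.11%) / 3 = 5.7033…% ≈ 5.70%.

5.70%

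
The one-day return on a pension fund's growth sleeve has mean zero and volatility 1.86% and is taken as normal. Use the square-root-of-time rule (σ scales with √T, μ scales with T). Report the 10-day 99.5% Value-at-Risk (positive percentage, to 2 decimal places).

At 99.5%, z = 2.576.
σ_{10d} = 1.86% × √10 = 5.882%.
VaR = 2.576 × 5.882% = 15.152%.

15.15%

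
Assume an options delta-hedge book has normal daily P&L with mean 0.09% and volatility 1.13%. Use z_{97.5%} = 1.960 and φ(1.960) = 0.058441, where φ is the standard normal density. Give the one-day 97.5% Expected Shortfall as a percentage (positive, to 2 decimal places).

Tail multiplier: φ(z)/(1−α) = 0.058441 / 0.025 = 2.338.
ES = −(0.09%) + 1.13% × 2.338 = 2.552%.

2.55%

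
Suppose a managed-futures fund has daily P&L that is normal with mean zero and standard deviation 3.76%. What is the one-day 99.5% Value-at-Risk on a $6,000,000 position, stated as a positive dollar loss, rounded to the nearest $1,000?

At 99.5% one-sided, z = 2.576.
VaR = z·σ = 2.576 × 3.76% = 9.686%.
On $6,000,000: 0.09686 × $6,000,000 = $581,160.

$581,000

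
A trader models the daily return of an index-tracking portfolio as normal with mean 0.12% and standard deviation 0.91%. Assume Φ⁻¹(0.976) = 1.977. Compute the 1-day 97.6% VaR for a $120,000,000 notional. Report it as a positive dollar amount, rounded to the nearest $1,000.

$2,015,000

VaR = −μ + z·σ = −(0.12%) + 1.977 × 0.91% = 1.679%.
On $120,000,000: 0.01679 × $120,000,000 = $2,014,800.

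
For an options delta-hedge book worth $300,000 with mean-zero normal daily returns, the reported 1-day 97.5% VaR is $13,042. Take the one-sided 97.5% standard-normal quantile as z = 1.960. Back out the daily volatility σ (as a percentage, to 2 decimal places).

2.22%

VaR as a fraction: $13,042 / $300,000 = 4.347%.
σ = VaR / z = 4.347% / 1.960 = 2.218%.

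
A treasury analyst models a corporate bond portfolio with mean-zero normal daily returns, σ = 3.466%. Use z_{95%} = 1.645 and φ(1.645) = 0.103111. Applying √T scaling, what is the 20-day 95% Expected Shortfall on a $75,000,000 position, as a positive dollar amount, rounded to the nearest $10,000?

$23,970,000

σ_{20d} = 3.466% × √20 = 15.500%.
ES multiplier = φ(z)/(1−α) = 0.103111/0.05 = 2.062.
ES = 15.500% × 2.062 = 31.961%; on $75,000,000: $23,970,750.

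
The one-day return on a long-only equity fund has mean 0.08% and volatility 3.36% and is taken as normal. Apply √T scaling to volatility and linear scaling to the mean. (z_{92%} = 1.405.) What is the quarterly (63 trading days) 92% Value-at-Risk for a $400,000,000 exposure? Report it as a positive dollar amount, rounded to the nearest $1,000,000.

σ_{63d} = 3.36% × √63 = 26.669%; μ_{63d} = 63 × 0.08% = 5.040%.
VaR = −(5.040%) + 1.405 × 26.669% = 32.430%.
On $400,000,000: 0.32430 × $400,000,000 = $129,720,000.

$130,000,000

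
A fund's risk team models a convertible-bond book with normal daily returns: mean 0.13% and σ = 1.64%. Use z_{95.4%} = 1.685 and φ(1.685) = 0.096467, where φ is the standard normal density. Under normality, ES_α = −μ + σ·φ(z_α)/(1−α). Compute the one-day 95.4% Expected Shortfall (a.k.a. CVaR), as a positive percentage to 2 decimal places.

Tail multiplier: φ(z)/(1−α) = 0.096467 / 0.046 = 2.097.
ES = −(0.13%) + 1.64% × 2.097 = 3.309%.

3.31%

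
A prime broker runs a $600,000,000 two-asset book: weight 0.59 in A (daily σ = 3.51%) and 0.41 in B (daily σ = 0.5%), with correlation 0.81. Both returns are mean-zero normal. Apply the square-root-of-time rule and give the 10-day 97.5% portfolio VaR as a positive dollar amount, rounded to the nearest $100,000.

$83,300,000

σ_p = √(0.59²·3.51² + 0.41²·0.5² + 2·0.81·0.59·0.41·3.51·0.5) = 2.240%.
σ_{10d} = 2.240% × √10 = 7.084%.
z(97.5%) = 1.960.
VaR = 1.960 × 7.084% = 13.885%; on $600,000,000 that is $83,310,000.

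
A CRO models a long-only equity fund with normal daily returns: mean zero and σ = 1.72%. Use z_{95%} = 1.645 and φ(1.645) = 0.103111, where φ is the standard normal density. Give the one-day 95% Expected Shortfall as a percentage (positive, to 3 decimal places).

3.547%

Tail multiplier: φ(z)/(1−α) = 0.103111 / 0.05 = 2.062.
ES = 1.72% × 2.062 = 3.547%.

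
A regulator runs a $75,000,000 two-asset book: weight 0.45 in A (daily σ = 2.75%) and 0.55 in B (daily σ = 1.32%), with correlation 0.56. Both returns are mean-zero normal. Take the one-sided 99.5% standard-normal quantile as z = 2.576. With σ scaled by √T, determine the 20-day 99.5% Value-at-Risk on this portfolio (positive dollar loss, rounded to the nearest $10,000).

$15,130,000

σ_p = √(0.45²·2.75² + 0.55²·1.32² + 2·0.56·0.45·0.55·2.75·1.32) = 1.751%.
σ_{20d} = 1.751% × √20 = 7.831%.
VaR = 2.576 × 7.831% = 20.173%; on $75,000,000 that is $15,129,750.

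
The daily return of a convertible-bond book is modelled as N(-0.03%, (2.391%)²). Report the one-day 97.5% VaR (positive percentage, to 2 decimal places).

4.72%

At 97.5% one-sided, z = 1.960.
VaR = −μ + z·σ = −(-0.03%) + 1.960 × 2.391% = 4.716%.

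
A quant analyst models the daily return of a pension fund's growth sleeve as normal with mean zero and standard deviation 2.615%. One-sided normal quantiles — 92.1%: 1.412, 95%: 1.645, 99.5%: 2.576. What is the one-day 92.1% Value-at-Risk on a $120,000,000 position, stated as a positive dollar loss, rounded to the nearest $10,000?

$4,430,000

VaR = z·σ = 1.412 × 2.615% = 3.692%.
On $120,000,000: 0.03692 × $120,000,000 = $4,430,400.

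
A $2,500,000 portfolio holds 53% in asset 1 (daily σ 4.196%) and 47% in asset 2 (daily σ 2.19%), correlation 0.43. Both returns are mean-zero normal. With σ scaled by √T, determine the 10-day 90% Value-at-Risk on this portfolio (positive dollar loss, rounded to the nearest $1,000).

$286,000

σ_p = √(0.53²·4.196² + 0.47²·2.19² + 2·0.43·0.53·0.47·4.196·2.19) = 2.824%.
σ_{10d} = 2.824% × √10 = 8.930%.
z(90%) = 1.282.
VaR = 1.282 × 8.930% = 11.448%; on $2,500,000 that is $286,200.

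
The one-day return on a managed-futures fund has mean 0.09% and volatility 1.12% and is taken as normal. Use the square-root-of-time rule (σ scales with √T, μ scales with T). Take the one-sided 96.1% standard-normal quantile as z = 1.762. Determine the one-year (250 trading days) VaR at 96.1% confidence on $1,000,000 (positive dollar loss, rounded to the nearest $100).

$87,000

σ_{250d} = 1.12% × √250 = 17.709%; μ_{250d} = 250 × 0.09% = 22.500%.
VaR = −(22.500%) + 1.762 × 17.709% = 8.703%.
On $1,000,000: 0.08703 × $1,000,000 = $87,030.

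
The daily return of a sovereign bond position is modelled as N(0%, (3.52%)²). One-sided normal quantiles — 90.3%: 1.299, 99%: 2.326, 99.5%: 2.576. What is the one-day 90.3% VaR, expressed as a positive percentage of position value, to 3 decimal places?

VaR = z·σ = 1.299 × 3.52% = 4.572%.

4.572%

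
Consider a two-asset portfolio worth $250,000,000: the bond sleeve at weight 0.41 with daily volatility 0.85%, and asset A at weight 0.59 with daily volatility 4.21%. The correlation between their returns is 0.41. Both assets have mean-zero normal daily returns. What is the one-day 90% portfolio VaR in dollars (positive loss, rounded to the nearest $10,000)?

σ_p² = 0.41²·0.85² + 0.59²·4.21² + 2·0.41·0.41·0.59·0.85·4.21 = 7.0010 (%²).
σ_p = √7.0010 = 2.646%.
At 90%, z = 1.282.
VaR = 1.282 × 2.646% = 3.392%; on $250,000,000 that is $8,480,000.

$8,480,000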